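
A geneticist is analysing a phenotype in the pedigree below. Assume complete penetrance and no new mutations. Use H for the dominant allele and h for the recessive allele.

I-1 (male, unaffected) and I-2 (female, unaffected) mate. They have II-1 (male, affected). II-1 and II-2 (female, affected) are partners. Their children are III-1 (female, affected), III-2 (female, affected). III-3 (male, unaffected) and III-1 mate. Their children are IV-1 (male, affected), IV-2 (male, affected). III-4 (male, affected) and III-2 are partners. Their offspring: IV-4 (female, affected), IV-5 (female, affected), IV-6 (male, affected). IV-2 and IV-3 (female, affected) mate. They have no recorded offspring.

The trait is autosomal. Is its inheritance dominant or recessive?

I-1 and I-2 are both unaffected yet have an affected child II-1. Under dominance, an affected child requires at least one affected parent, so the trait cannot be dominant.

recessive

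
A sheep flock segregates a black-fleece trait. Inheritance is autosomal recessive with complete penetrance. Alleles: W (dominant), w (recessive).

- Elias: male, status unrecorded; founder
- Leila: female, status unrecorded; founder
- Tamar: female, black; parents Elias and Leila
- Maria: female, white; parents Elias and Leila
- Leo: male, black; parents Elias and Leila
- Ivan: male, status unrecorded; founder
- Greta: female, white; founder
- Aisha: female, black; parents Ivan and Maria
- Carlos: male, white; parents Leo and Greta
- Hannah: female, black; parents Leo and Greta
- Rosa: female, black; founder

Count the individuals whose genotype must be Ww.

3

Obligate heterozygotes: Maria is white so carries W and passed w to Aisha (ww), so Maria is Ww; Greta is white so carries W and passed w to Hannah (ww), so Greta is Ww; Carlos is white so carries W and received w from Leo (ww), so Carlos is Ww.
Every other individual is either homozygous by phenotype or has at least one consistent homozygous assignment, so the count is 3.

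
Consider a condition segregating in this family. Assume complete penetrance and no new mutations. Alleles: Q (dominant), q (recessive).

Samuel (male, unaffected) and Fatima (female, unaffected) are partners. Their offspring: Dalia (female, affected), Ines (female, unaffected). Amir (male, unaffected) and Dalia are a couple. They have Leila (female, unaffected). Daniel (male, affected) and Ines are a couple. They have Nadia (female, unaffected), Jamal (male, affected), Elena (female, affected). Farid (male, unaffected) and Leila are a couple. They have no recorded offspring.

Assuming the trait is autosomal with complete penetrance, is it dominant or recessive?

recessive

Samuel and Fatima are both unaffected yet have an affected child Dalia. Under dominance, an affected child requires at least one affected parent, so the trait cannot be dominant.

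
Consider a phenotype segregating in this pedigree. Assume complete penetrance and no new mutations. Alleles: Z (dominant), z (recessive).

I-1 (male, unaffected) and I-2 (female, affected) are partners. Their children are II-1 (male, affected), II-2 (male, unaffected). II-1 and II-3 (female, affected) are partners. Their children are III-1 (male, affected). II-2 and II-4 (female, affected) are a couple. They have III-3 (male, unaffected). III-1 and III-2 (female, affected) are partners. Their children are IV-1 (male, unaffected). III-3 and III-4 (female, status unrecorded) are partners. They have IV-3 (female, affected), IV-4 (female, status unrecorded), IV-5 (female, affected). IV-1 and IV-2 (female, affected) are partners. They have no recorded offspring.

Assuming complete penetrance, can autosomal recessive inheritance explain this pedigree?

No

Under autosomal recessive, IV-1 (unaffected, male) cannot arise from III-1 (affected) × III-2 (affected).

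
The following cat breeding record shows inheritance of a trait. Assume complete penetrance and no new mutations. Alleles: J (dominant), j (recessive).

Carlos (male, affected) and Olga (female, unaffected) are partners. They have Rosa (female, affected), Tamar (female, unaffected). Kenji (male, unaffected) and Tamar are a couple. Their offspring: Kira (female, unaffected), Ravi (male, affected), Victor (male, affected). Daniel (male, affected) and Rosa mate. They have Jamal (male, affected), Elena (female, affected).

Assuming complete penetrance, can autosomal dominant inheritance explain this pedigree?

No

Under autosomal dominant, Ravi (affected, male) cannot arise from Kenji (unaffected) × Tamar (unaffected).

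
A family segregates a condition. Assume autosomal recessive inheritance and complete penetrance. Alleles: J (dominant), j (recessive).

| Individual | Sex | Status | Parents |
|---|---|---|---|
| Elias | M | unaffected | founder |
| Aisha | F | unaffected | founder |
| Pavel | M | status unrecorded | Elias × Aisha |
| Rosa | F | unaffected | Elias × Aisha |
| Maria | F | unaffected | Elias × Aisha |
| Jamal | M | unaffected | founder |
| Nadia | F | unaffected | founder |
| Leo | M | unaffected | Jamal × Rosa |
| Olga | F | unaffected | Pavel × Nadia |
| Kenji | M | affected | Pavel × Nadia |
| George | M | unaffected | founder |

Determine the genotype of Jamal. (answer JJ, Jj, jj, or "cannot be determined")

Jamal's phenotype allows JJ or Jj, and no parent or child forces a single allele at both positions; consistent genotype assignments exist with Jamal as JJ or Jj.

cannot be determined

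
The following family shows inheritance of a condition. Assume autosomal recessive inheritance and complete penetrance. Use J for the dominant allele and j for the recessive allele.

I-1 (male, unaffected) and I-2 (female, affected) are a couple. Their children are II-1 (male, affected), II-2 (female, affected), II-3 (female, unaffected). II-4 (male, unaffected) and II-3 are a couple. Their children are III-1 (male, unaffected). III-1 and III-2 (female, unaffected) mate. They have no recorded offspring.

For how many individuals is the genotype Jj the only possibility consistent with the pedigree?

2

Obligate heterozygotes: I-1 is unaffected so carries J and passed j to II-1 (jj), so I-1 is Jj; II-3 is unaffected so carries J and received j from I-2 (jj), so II-3 is Jj.
Every other individual is either homozygous by phenotype or has at least one consistent homozygous assignment, so the count is 2.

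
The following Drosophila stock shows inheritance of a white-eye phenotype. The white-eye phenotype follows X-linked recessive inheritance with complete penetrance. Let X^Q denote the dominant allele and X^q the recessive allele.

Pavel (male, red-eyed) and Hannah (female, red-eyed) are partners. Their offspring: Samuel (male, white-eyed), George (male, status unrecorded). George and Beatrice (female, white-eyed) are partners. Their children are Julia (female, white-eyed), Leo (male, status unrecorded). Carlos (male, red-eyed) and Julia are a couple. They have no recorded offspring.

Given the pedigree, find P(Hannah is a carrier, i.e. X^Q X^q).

Hannah is red-eyed so carries Q and passed q to Samuel (X^q Y), so Hannah is X^Q X^q, giving P(X^Q X^q) = 1.

1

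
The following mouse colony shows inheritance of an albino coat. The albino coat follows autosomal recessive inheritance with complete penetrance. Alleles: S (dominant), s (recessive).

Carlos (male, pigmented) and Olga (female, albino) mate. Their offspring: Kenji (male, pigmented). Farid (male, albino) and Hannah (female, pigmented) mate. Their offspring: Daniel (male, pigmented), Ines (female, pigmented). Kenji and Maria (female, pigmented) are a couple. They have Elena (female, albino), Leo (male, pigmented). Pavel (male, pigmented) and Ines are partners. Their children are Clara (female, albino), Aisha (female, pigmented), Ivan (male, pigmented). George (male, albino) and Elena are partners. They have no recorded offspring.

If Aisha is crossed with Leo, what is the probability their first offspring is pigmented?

Pavel is pigmented so carries S and passed s to Clara (ss), so Pavel is Ss.
Ines is pigmented so carries S and received s from Farid (ss), so Ines is Ss.
Aisha is a pigmented offspring of Pavel (Ss) × Ines (Ss), whose cross gives 1/4 SS : 1/2 Ss : 1/4 ss; conditioning on being pigmented, Aisha is SS with probability 1/3, Ss with probability 2/3.
Kenji is pigmented so carries S and received s from Olga (ss), so Kenji is Ss.
Maria is pigmented so carries S and passed s to Elena (ss), so Maria is Ss.
Leo is a pigmented offspring of Kenji (Ss) × Maria (Ss), whose cross gives 1/4 SS : 1/2 Ss : 1/4 ss; conditioning on being pigmented, Leo is SS with probability 1/3, Ss with probability 2/3.
Summing over parental genotype combinations, P(offspring is pigmented) = 1/9·1 + 2/9·1 + 2/9·1 + 4/9·3/4 = 8/9.

8/9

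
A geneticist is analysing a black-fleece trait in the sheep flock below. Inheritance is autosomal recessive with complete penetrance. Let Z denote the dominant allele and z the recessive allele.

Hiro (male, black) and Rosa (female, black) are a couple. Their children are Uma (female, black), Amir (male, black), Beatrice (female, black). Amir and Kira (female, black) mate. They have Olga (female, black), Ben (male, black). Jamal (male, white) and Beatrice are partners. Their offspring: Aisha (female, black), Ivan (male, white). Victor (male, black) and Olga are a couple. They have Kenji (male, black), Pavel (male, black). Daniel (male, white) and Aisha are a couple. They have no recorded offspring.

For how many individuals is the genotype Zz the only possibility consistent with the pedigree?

Obligate heterozygotes: Jamal is white so carries Z and passed z to Aisha (zz), so Jamal is Zz; Ivan is white so carries Z and received z from Beatrice (zz), so Ivan is Zz.
Every other individual is either homozygous by phenotype or has at least one consistent homozygous assignment, so the count is 2.

2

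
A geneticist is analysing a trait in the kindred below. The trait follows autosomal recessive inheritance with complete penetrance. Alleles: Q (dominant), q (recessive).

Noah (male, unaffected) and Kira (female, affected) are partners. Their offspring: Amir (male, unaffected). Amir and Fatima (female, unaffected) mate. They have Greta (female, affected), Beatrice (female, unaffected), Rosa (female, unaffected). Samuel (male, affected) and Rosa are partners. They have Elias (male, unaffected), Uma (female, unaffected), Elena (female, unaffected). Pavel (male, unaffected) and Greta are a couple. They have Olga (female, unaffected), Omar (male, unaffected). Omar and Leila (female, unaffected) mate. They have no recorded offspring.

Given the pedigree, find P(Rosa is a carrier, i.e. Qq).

1/5

Amir is unaffected so carries Q and received q from Kira (qq), so Amir is Qq.
Fatima is unaffected so carries Q and passed q to Greta (qq), so Fatima is Qq.
Their cross gives offspring ratios 1/4 QQ : 1/2 Qq : 1/4 qq. Conditioning on Rosa being unaffected, P(Qq) = 1/2 / 3/4 = 2/3 before taking Rosa's own offspring into account.
Samuel is affected, so Samuel is qq.
Now use Rosa's offspring. Probability of each recorded status — unaffected son Elias: 1/2 if Rosa is Qq, 1 if QQ; unaffected daughter Uma: 1/2 if Rosa is Qq, 1 if QQ; unaffected daughter Elena: 1/2 if Rosa is Qq, 1 if QQ.
Bayes: P(Qq) = 2/3·1/8 / (2/3·1/8 + 1/3·1) = 1/5.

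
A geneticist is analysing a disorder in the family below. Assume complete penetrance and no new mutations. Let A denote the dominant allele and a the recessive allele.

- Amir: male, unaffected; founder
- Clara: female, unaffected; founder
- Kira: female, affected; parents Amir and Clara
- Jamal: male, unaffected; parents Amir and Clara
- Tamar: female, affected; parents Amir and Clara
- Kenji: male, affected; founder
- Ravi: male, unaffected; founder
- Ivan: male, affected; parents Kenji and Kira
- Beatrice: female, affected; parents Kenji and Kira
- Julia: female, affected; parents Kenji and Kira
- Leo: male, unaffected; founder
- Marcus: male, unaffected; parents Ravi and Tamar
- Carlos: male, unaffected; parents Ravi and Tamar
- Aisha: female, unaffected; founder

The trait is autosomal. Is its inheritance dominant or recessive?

recessive

Amir and Clara are both unaffected yet have an affected child Kira. Under dominance, an affected child requires at least one affected parent, so the trait cannot be dominant.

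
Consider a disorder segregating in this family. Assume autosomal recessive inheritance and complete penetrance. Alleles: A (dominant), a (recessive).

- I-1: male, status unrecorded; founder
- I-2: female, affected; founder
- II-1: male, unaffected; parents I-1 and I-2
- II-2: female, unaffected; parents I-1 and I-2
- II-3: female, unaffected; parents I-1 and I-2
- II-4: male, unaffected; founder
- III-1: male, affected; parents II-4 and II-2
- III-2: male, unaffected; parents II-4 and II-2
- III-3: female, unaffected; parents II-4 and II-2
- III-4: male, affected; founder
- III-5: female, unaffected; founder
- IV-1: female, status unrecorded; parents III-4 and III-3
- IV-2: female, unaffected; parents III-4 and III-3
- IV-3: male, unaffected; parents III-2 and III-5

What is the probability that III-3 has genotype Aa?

1/2

II-4 is unaffected so carries A and passed a to III-1 (aa), so II-4 is Aa.
II-2 is unaffected so carries A and received a from I-2 (aa), so II-2 is Aa.
Their cross gives offspring ratios 1/4 AA : 1/2 Aa : 1/4 aa. Conditioning on III-3 being unaffected, P(Aa) = 1/2 / 3/4 = 2/3 before taking III-3's own offspring into account.
III-4 is affected, so III-4 is aa.
Now use III-3's offspring. Probability of each recorded status — unaffected daughter IV-2: 1/2 if III-3 is Aa, 1 if AA. (IV-1: equally likely either way, so uninformative.)
Bayes: P(Aa) = 2/3·1/2 / (2/3·1/2 + 1/3·1) = 1/2.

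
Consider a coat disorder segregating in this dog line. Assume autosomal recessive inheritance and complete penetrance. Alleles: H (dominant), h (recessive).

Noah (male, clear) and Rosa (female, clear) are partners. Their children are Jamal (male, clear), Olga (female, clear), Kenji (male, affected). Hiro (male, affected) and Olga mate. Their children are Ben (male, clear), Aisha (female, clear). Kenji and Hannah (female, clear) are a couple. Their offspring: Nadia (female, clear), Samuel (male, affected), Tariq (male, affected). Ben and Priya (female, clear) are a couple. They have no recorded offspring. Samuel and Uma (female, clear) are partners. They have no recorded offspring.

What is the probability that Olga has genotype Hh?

1/3

Noah is clear so carries H and passed h to Kenji (hh), so Noah is Hh.
Rosa is clear so carries H and passed h to Kenji (hh), so Rosa is Hh.
Their cross gives offspring ratios 1/4 HH : 1/2 Hh : 1/4 hh. Conditioning on Olga being clear, P(Hh) = 1/2 / 3/4 = 2/3 before taking Olga's own offspring into account.
Hiro is affected, so Hiro is hh.
Now use Olga's offspring. Probability of each recorded status — clear son Ben: 1/2 if Olga is Hh, 1 if HH; clear daughter Aisha: 1/2 if Olga is Hh, 1 if HH.
Bayes: P(Hh) = 2/3·1/4 / (2/3·1/4 + 1/3·1) = 1/3.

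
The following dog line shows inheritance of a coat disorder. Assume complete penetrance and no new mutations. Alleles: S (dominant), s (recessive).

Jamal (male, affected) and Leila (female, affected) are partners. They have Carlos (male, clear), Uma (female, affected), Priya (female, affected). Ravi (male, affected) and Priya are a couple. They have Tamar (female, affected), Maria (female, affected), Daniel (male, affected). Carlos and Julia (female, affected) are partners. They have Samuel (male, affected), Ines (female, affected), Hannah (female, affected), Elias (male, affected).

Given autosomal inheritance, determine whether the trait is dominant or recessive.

Jamal and Leila are both affected yet have a clear child Carlos. Under a recessive model two affected parents are homozygous and every child would be affected, so the trait cannot be recessive.

dominant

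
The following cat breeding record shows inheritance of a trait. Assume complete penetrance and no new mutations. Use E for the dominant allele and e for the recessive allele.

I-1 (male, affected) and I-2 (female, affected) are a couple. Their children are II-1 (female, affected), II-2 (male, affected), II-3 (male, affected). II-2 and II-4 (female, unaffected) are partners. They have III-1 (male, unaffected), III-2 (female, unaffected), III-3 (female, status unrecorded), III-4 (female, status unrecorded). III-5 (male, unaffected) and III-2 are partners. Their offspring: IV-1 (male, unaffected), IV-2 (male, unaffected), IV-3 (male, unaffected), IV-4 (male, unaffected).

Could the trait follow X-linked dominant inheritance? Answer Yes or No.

No

Under X-linked dominant, III-2 (unaffected, female) cannot arise from II-2 (affected) × II-4 (unaffected).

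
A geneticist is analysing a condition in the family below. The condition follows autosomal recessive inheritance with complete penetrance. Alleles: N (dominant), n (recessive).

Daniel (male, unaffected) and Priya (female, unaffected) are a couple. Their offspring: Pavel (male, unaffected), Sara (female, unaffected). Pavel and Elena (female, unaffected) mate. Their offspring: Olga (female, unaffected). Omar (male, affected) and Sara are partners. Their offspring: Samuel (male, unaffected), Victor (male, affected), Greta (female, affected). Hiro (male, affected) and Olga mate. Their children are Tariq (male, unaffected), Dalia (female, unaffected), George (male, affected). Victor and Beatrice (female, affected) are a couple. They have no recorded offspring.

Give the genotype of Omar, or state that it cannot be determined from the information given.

Omar is affected, so Omar is nn.

nn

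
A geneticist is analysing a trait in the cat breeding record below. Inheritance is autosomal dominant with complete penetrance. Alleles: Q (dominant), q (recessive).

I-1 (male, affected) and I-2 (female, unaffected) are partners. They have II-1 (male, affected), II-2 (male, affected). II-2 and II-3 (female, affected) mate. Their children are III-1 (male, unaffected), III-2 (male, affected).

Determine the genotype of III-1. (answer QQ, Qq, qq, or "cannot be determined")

qq

III-1 is unaffected, so III-1 is qq.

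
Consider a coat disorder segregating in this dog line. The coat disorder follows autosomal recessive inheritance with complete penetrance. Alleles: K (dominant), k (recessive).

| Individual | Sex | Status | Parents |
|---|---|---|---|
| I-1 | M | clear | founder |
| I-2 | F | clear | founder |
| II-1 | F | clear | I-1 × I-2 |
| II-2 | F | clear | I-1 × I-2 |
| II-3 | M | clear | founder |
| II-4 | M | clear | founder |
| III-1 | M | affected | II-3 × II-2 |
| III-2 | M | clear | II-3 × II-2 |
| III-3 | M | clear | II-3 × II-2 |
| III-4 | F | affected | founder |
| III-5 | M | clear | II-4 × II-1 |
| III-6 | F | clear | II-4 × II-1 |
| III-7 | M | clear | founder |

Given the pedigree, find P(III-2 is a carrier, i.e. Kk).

2/3

II-3 is clear so carries K and passed k to III-1 (kk), so II-3 is Kk.
II-2 is clear so carries K and passed k to III-1 (kk), so II-2 is Kk.
Their cross gives offspring ratios 1/4 KK : 1/2 Kk : 1/4 kk. Conditioning on III-2 being clear, P(Kk) = 1/2 / 3/4 = 2/3.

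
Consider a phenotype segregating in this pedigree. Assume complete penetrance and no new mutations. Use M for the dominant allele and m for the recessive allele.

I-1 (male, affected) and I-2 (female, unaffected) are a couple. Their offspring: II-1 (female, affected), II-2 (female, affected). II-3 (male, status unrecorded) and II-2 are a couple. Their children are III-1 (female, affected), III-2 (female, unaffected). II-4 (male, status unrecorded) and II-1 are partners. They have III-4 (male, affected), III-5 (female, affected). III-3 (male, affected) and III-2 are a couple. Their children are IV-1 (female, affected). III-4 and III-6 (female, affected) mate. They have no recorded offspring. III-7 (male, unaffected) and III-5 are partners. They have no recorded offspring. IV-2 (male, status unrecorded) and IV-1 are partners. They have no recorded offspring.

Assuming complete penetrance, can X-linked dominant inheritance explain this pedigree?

Yes

A consistent assignment under X-linked dominant exists: I-1 X^M Y, I-2 X^m X^m, II-1 X^M X^m, II-2 X^M X^m, II-3 X^m Y, II-4 X^M Y, III-1 X^M X^m, III-2 X^m X^m, III-3 X^M Y, III-4 X^M Y, III-5 X^M X^M, III-6 X^M X^M, III-7 X^m Y, IV-1 X^M X^m, IV-2 X^M Y.
In this assignment every recorded phenotype matches its genotype and every non-founder's genotype is obtainable from its parents' genotypes, so the pedigree is consistent.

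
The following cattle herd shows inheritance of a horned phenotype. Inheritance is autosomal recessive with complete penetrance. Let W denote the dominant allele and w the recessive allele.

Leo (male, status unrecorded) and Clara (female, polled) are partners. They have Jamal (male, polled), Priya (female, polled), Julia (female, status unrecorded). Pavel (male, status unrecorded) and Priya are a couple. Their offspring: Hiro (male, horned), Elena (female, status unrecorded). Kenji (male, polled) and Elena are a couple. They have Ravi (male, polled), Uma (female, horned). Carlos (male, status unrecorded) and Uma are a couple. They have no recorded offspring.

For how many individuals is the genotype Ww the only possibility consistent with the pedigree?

2

Obligate heterozygotes: Priya is polled so carries W and passed w to Hiro (ww), so Priya is Ww; Kenji is polled so carries W and passed w to Uma (ww), so Kenji is Ww.
Every other individual is either homozygous by phenotype or has at least one consistent homozygous assignment, so the count is 2.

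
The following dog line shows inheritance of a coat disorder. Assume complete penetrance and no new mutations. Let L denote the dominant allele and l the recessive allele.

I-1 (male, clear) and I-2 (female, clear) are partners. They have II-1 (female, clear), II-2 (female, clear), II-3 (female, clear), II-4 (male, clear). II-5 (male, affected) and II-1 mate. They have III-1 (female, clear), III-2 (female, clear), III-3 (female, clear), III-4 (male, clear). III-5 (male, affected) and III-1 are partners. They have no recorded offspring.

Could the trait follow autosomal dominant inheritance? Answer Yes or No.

A consistent assignment under autosomal dominant exists: I-1 ll, I-2 ll, II-1 ll, II-2 ll, II-3 ll, II-4 ll, II-5 Ll, III-1 ll, III-2 ll, III-3 ll, III-4 ll, III-5 LL.
In this assignment every recorded phenotype matches its genotype and every non-founder's genotype is obtainable from its parents' genotypes, so the pedigree is consistent.

Yes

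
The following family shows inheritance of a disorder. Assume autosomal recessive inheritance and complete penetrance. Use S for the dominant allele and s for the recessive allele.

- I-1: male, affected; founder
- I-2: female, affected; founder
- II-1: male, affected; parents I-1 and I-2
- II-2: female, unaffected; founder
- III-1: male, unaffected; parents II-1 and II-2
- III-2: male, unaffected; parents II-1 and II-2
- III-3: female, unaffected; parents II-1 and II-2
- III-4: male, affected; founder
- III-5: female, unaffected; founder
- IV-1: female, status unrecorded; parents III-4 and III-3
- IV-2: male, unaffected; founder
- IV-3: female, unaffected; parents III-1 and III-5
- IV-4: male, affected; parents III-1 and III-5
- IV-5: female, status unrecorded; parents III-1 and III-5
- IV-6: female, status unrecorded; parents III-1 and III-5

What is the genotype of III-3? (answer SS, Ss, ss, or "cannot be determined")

From phenotype alone, III-3 is SS or Ss.
III-3 is unaffected so carries S and received s from II-1 (ss), so III-3 is Ss.

Ss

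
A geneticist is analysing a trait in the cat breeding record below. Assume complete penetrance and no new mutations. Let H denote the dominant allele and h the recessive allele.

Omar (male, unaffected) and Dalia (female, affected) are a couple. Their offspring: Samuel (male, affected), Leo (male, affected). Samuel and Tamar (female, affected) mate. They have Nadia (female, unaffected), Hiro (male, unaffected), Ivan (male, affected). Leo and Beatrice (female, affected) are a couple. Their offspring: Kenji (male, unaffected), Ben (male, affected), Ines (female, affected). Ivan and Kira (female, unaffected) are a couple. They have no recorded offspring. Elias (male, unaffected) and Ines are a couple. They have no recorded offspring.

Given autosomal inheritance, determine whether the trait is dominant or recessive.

dominant

Samuel and Tamar are both affected yet have an unaffected child Nadia. Under a recessive model two affected parents are homozygous and every child would be affected, so the trait cannot be recessive.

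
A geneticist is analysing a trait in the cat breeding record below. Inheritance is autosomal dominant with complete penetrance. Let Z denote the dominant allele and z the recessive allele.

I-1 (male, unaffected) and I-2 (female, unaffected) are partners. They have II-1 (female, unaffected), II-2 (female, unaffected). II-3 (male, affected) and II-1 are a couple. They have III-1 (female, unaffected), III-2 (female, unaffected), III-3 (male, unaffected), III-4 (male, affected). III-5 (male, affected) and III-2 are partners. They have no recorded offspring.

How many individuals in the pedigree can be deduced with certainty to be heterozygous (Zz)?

Obligate heterozygotes: II-3 is affected so carries Z and passed z to III-1 (zz), so II-3 is Zz; III-4 is affected so carries Z and received z from II-1 (zz), so III-4 is Zz.
Every other individual is either homozygous by phenotype or has at least one consistent homozygous assignment, so the count is 2.

2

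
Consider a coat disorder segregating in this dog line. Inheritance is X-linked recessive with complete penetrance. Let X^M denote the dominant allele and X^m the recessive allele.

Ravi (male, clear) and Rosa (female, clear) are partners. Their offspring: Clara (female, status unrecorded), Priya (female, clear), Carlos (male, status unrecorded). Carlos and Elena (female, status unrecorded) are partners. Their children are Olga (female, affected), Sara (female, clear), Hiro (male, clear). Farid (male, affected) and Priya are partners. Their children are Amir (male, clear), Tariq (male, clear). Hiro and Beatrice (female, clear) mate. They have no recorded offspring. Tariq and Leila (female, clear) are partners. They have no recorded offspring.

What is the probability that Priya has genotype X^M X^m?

Ravi is clear, so Ravi is X^M Y.
Rosa is clear so carries M and passed m to Carlos (X^m Y), so Rosa is X^M X^m.
Their cross gives offspring ratios 1/2 X^M X^M : 1/2 X^M X^m. Conditioning on Priya being clear, P(X^M X^m) = 1/2 / 1 = 1/2 before taking Priya's own offspring into account.
Farid is affected, so Farid is X^m Y.
Now use Priya's offspring. Probability of each recorded status — clear son Amir: 1/2 if Priya is X^M X^m, 1 if X^M X^M; clear son Tariq: 1/2 if Priya is X^M X^m, 1 if X^M X^M.
Bayes: P(X^M X^m) = 1/2·1/4 / (1/2·1/4 + 1/2·1) = 1/5.

1/5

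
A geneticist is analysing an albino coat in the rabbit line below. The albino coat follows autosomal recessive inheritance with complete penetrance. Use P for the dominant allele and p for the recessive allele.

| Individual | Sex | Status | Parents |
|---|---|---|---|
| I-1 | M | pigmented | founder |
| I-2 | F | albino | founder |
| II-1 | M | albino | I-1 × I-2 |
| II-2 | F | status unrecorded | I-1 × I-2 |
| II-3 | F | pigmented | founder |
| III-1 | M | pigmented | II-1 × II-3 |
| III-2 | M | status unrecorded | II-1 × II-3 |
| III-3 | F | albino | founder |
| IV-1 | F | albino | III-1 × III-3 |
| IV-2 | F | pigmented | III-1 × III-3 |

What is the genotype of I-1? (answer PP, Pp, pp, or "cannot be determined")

Pp

From phenotype alone, I-1 is PP or Pp.
I-1 is pigmented so carries P and passed p to II-1 (pp), so I-1 is Pp.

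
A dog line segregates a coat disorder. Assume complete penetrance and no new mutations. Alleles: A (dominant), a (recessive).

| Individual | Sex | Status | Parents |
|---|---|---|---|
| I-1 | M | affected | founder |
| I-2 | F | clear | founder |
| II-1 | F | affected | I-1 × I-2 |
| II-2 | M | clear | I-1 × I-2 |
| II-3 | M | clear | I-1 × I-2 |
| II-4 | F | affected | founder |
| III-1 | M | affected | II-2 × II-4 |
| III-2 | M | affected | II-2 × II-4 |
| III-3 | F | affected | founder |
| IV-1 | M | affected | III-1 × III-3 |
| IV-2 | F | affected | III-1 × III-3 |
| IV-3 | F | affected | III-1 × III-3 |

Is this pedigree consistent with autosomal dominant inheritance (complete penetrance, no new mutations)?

A consistent assignment under autosomal dominant exists: I-1 Aa, I-2 aa, II-1 Aa, II-2 aa, II-3 aa, II-4 AA, III-1 Aa, III-2 Aa, III-3 AA, IV-1 AA, IV-2 AA, IV-3 AA.
In this assignment every recorded phenotype matches its genotype and every non-founder's genotype is obtainable from its parents' genotypes, so the pedigree is consistent.

Yes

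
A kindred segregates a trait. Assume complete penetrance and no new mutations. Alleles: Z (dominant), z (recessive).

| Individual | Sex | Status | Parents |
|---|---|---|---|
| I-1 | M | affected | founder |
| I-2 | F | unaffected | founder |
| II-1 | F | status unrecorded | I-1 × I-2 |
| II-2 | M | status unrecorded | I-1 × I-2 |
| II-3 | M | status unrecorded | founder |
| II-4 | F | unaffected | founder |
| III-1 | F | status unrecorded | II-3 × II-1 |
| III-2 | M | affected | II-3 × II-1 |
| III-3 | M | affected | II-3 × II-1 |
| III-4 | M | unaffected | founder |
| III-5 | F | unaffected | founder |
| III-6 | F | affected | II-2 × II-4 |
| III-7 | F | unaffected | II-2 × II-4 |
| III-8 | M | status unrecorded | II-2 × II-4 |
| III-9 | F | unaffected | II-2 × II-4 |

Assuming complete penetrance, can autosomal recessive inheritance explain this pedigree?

Yes

A consistent assignment under autosomal recessive exists: I-1 zz, I-2 ZZ, II-1 Zz, II-2 Zz, II-3 Zz, II-4 Zz, III-1 ZZ, III-2 zz, III-3 zz, III-4 ZZ, III-5 ZZ, III-6 zz, III-7 ZZ, III-8 ZZ, III-9 ZZ.
In this assignment every recorded phenotype matches its genotype and every non-founder's genotype is obtainable from its parents' genotypes, so the pedigree is consistent.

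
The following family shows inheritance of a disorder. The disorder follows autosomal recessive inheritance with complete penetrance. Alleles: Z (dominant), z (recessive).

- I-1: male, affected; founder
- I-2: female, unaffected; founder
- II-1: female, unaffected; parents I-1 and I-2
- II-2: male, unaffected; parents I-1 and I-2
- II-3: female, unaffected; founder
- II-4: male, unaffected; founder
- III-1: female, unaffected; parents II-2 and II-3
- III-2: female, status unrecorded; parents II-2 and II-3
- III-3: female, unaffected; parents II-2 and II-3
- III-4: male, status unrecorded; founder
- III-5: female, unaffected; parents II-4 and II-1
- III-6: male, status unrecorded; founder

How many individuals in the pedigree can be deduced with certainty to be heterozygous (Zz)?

2

Obligate heterozygotes: II-1 is unaffected so carries Z and received z from I-1 (zz), so II-1 is Zz; II-2 is unaffected so carries Z and received z from I-1 (zz), so II-2 is Zz.
Every other individual is either homozygous by phenotype or has at least one consistent homozygous assignment, so the count is 2.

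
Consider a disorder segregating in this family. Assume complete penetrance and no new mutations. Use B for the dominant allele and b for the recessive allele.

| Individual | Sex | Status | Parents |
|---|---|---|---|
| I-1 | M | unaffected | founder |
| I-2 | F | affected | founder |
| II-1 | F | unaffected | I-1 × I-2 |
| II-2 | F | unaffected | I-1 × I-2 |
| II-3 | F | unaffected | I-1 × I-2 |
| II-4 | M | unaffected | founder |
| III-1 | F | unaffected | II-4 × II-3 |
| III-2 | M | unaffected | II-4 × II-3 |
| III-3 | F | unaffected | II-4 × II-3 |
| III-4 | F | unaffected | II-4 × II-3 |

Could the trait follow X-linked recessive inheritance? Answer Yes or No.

A consistent assignment under X-linked recessive exists: I-1 X^B Y, I-2 X^b X^b, II-1 X^B X^b, II-2 X^B X^b, II-3 X^B X^b, II-4 X^B Y, III-1 X^B X^B, III-2 X^B Y, III-3 X^B X^B, III-4 X^B X^B.
In this assignment every recorded phenotype matches its genotype and every non-founder's genotype is obtainable from its parents' genotypes, so the pedigree is consistent.

Yes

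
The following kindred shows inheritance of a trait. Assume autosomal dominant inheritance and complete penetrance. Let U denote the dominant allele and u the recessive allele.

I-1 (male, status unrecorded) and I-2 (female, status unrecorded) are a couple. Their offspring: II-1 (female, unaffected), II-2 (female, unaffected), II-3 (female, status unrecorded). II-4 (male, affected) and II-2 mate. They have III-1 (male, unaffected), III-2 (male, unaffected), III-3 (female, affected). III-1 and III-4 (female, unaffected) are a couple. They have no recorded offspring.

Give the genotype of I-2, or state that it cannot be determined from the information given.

I-2's phenotype is unrecorded, and no parent or child forces a single allele at both positions; consistent genotype assignments exist with I-2 as Uu or uu.

cannot be determined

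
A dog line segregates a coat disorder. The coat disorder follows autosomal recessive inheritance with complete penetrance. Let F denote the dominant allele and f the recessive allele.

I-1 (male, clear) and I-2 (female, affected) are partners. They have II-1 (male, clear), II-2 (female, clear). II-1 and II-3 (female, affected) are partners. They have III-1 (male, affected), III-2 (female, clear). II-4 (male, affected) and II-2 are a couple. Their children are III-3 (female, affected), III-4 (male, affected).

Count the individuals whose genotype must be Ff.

3

Obligate heterozygotes: II-1 is clear so carries F and received f from I-2 (ff), so II-1 is Ff; II-2 is clear so carries F and received f from I-2 (ff), so II-2 is Ff; III-2 is clear so carries F and received f from II-3 (ff), so III-2 is Ff.
Every other individual is either homozygous by phenotype or has at least one consistent homozygous assignment, so the count is 3.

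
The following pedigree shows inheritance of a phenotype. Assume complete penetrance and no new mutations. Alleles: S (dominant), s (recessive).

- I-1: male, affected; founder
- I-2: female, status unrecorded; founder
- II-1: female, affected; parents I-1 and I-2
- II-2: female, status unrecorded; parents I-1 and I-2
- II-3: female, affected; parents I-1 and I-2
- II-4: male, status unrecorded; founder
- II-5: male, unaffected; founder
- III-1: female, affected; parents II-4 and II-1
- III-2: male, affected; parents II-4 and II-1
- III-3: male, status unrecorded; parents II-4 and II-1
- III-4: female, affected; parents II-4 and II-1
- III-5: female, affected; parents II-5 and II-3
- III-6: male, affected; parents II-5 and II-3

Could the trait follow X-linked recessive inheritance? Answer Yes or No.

Under X-linked recessive, III-5 (affected, female) cannot arise from II-5 (unaffected) × II-3 (affected).

No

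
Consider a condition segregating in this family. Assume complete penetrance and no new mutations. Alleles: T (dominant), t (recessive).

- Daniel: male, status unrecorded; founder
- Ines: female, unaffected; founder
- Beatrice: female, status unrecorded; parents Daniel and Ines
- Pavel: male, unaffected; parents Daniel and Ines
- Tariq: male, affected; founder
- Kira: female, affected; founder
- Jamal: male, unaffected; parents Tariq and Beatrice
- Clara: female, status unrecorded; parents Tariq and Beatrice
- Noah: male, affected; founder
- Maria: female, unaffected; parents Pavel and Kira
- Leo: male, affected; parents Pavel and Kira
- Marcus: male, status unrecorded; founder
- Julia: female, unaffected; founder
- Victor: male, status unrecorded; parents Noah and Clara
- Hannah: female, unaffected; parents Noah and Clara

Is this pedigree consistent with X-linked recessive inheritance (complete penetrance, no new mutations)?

Yes

A consistent assignment under X-linked recessive exists: Daniel X^T Y, Ines X^T X^T, Beatrice X^T X^T, Pavel X^T Y, Tariq X^t Y, Kira X^t X^t, Jamal X^T Y, Clara X^T X^t, Noah X^t Y, Maria X^T X^t, Leo X^t Y, Marcus X^T Y, Julia X^T X^T, Victor X^T Y, Hannah X^T X^t.
In this assignment every recorded phenotype matches its genotype and every non-founder's genotype is obtainable from its parents' genotypes, so the pedigree is consistent.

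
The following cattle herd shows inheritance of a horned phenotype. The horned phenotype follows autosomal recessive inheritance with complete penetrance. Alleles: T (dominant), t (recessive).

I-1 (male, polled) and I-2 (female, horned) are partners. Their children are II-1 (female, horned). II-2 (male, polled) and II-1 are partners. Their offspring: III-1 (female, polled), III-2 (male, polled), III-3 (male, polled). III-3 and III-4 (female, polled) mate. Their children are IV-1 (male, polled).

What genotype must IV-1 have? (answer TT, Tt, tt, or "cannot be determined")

cannot be determined

IV-1's phenotype allows TT or Tt, and no parent or child forces a single allele at both positions; consistent genotype assignments exist with IV-1 as TT or Tt.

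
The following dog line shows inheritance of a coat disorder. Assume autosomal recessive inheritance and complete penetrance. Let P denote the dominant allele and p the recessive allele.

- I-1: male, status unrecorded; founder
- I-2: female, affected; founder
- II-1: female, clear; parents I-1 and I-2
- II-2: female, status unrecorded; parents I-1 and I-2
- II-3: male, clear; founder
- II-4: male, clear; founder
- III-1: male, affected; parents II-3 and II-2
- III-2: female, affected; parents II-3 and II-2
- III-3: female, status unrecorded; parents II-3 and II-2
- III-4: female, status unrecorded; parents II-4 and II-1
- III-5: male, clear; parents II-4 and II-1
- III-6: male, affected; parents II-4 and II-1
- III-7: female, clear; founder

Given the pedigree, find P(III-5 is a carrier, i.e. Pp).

2/3

II-4 is clear so carries P and passed p to III-6 (pp), so II-4 is Pp.
II-1 is clear so carries P and received p from I-2 (pp), so II-1 is Pp.
Their cross gives offspring ratios 1/4 PP : 1/2 Pp : 1/4 pp. Conditioning on III-5 being clear, P(Pp) = 1/2 / 3/4 = 2/3.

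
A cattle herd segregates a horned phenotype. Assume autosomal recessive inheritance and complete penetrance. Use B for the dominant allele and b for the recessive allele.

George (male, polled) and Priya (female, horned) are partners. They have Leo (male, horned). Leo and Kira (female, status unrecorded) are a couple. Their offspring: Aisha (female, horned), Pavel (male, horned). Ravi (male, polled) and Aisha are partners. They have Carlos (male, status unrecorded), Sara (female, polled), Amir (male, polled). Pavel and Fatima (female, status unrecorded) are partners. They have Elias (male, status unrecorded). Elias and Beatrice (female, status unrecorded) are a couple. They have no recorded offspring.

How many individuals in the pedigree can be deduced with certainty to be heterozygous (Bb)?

Obligate heterozygotes: George is polled so carries B and passed b to Leo (bb), so George is Bb; Sara is polled so carries B and received b from Aisha (bb), so Sara is Bb; Amir is polled so carries B and received b from Aisha (bb), so Amir is Bb.
Every other individual is either homozygous by phenotype or has at least one consistent homozygous assignment, so the count is 3.

3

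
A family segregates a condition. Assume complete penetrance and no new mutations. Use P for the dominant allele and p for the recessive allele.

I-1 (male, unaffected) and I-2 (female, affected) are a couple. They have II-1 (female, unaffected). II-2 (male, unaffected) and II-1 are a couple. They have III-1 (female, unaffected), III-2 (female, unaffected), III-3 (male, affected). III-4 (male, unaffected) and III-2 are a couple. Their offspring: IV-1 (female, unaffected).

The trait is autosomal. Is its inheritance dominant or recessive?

recessive

II-2 and II-1 are both unaffected yet have an affected child III-3. Under dominance, an affected child requires at least one affected parent, so the trait cannot be dominant.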